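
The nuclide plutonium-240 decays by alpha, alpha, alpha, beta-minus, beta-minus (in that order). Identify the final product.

Th-228

Start: (A, Z) = (240, 94).
After α: (236, 92).
After α: (232, 90).
After α: (228, 88).
After β⁻: (228, 89).
After β⁻: (228, 90).
Z = 90 is thorium.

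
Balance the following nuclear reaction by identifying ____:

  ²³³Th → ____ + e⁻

Conserve mass number: 233 = A + 0, so A = 233.
Conserve atomic number: 90 = Z − 1, so Z = 91.
Z = 91 is protactinium, so the species is ²³³Pa.

Pa-233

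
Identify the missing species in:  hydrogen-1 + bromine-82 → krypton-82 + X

neutron

Conserve mass number: 1 + 82 = 82 + A, so A = 1.
Conserve atomic number: 1 + 35 = 36 + Z, so Z = 0.
A = 1 and Z = 0 is neutron — a neutron.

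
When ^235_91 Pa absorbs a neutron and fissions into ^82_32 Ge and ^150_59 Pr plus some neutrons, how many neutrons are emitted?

Conserve mass number: 236 = 82 + 150 + k, so k = 236 − 232 = 4.
Check atomic number: 91 = 32 + 59 + 0 = 91. ✓

4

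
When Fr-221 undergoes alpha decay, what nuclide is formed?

Alpha decay: mass number changes by -4, atomic number by -2.
A: 221 − 4 = 217; Z: 87 − 2 = 85.
Z = 85 is astatine, so the daughter is At-217.

At-217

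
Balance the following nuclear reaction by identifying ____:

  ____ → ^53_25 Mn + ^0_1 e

Fe-53

Conserve mass number: A = 53 + 0, so A = 53.
Conserve atomic number: Z = 25 + 1, so Z = 26.
Z = 26 is iron, so the species is ^53_26 Fe.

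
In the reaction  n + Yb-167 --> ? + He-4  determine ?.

Er-164

Conserve mass number: 1 + 167 = A + 4, so A = 164.
Conserve atomic number: 0 + 70 = Z + 2, so Z = 68.
Z = 68 is erbium, so the species is Er-164.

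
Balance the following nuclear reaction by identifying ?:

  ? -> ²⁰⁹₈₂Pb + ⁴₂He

Po-213

Conserve mass number: A = 209 + 4, so A = 213.
Conserve atomic number: Z = 82 + 2, so Z = 84.
Z = 84 is polonium, so the species is ²¹³₈₄Po.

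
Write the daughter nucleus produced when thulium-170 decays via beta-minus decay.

Beta-minus decay: mass number changes by +0, atomic number by +1.
A: 170 = 170; Z: 69 + 1 = 70.
Z = 70 is ytterbium, so the daughter is ytterbium-170.

Yb-170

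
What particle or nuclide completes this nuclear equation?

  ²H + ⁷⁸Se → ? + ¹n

Conserve mass number: 2 + 78 = A + 1, so A = 79.
Conserve atomic number: 1 + 34 = Z + 0, so Z = 35.
Z = 35 is bromine, so the species is ⁷⁹Br.

Br-79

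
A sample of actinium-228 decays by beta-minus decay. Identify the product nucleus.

Th-228

Beta-minus decay: mass number changes by +0, atomic number by +1.
A: 228 = 228; Z: 89 + 1 = 90.
Z = 90 is thorium, so the daughter is thorium-228.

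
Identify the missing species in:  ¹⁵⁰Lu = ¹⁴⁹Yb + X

proton

Conserve mass number: 150 = 149 + A, so A = 1.
Conserve atomic number: 71 = 70 + Z, so Z = 1.
A = 1 and Z = 1 is ¹H — a proton.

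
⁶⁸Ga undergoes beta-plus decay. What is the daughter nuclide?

Zn-68

Beta-plus decay: mass number changes by +0, atomic number by -1.
A: 68 = 68; Z: 31 − 1 = 30.
Z = 30 is zinc, so the daughter is ⁶⁸Zn.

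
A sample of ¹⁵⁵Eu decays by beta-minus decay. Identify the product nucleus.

Gd-155

Beta-minus decay: mass number changes by +0, atomic number by +1.
A: 155 = 155; Z: 63 + 1 = 64.
Z = 64 is gadolinium, so the daughter is ¹⁵⁵Gd.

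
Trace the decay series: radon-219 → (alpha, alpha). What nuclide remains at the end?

Start: (A, Z) = (219, 86).
After α: (215, 84).
After α: (211, 82).
Z = 82 is lead.

Pb-211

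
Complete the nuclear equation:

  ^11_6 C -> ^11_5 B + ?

Conserve mass number: 11 = 11 + A, so A = 0.
Conserve atomic number: 6 = 5 + Z, so Z = 1.
A = 0 and Z = 1 is ^0_1 e — a positron.

positron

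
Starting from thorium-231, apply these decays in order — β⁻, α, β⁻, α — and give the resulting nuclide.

Start: (A, Z) = (231, 90).
After β⁻: (231, 91).
After α: (227, 89).
After β⁻: (227, 90).
After α: (223, 88).
Z = 88 is radium.

Ra-223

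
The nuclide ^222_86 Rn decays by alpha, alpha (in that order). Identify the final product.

Pb-214

Start: (A, Z) = (222, 86).
After α: (218, 84).
After α: (214, 82).
Z = 82 is lead.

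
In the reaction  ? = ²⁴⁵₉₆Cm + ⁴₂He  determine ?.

Cf-249

Conserve mass number: A = 245 + 4, so A = 249.
Conserve atomic number: Z = 96 + 2, so Z = 98.
Z = 98 is californium, so the species is ²⁴⁹₉₈Cf.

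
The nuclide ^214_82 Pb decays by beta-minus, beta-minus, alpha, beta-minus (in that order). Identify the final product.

Start: (A, Z) = (214, 82).
After β⁻: (214, 83).
After β⁻: (214, 84).
After α: (210, 82).
After β⁻: (210, 83).
Z = 83 is bismuth.

Bi-210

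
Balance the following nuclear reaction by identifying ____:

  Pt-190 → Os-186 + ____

alpha particle

Conserve mass number: 190 = 186 + A, so A = 4.
Conserve atomic number: 78 = 76 + Z, so Z = 2.
A = 4 and Z = 2 is He-4 — an alpha particle.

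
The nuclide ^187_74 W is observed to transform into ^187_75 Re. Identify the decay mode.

beta-minus decay

ΔA = 187 − 187 = 0; ΔZ = 75 − 74 = +1.
A is unchanged and Z rises by 1 — a neutron has become a proton (β⁻ decay).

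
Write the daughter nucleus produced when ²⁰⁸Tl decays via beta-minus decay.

Beta-minus decay: mass number changes by +0, atomic number by +1.
A: 208 = 208; Z: 81 + 1 = 82.
Z = 82 is lead, so the daughter is ²⁰⁸Pb.

Pb-208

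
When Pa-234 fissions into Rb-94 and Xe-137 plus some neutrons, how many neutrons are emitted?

Conserve mass number: 234 = 94 + 137 + k, so k = 234 − 231 = 3.
Check atomic number: 91 = 37 + 54 + 0 = 91. ✓

3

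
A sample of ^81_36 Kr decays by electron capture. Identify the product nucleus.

Electron capture: mass number changes by +0, atomic number by -1.
A: 81 = 81; Z: 36 − 1 = 35.
Z = 35 is bromine, so the daughter is ^81_35 Br.

Br-81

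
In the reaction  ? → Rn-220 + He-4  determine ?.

Ra-224

Conserve mass number: A = 220 + 4, so A = 224.
Conserve atomic number: Z = 86 + 2, so Z = 88.
Z = 88 is radium, so the species is Ra-224.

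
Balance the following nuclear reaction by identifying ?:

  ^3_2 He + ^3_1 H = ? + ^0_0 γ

Li-6

Conserve mass number: 3 + 3 = A + 0, so A = 6.
Conserve atomic number: 2 + 1 = Z + 0, so Z = 3.
Z = 3 is lithium, so the species is ^6_3 Li.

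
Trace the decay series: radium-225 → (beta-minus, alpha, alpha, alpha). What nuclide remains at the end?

Start: (A, Z) = (225, 88).
After β⁻: (225, 89).
After α: (221, 87).
After α: (217, 85).
After α: (213, 83).
Z = 83 is bismuth.

Bi-213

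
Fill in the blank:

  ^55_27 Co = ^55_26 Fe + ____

Conserve mass number: 55 = 55 + A, so A = 0.
Conserve atomic number: 27 = 26 + Z, so Z = 1.
A = 0 and Z = 1 is ^0_1 e — a positron.

positron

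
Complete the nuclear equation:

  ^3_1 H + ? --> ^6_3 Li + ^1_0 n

Conserve mass number: 3 + A = 6 + 1, so A = 4.
Conserve atomic number: 1 + Z = 3 + 0, so Z = 2.
A = 4 and Z = 2 is ^4_2 He — an alpha particle.

alpha particle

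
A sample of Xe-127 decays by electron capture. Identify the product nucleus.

I-127

Electron capture: mass number changes by +0, atomic number by -1.
A: 127 = 127; Z: 54 − 1 = 53.
Z = 53 is iodine, so the daughter is I-127.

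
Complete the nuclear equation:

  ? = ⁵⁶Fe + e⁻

Conserve mass number: A = 56 + 0, so A = 56.
Conserve atomic number: Z = 26 − 1, so Z = 25.
Z = 25 is manganese, so the species is ⁵⁶Mn.

Mn-56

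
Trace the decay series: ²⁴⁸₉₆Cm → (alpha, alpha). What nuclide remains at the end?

Start: (A, Z) = (248, 96).
After α: (244, 94).
After α: (240, 92).
Z = 92 is uranium.

U-240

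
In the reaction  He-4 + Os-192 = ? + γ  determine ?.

Conserve mass number: 4 + 192 = A + 0, so A = 196.
Conserve atomic number: 2 + 76 = Z + 0, so Z = 78.
Z = 78 is platinum, so the species is Pt-196.

Pt-196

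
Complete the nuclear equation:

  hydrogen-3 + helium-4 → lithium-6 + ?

neutron

Conserve mass number: 3 + 4 = 6 + A, so A = 1.
Conserve atomic number: 1 + 2 = 3 + Z, so Z = 0.
A = 1 and Z = 0 is neutron — a neutron.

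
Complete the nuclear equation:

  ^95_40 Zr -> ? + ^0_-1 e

Conserve mass number: 95 = A + 0, so A = 95.
Conserve atomic number: 40 = Z − 1, so Z = 41.
Z = 41 is niobium, so the species is ^95_41 Nb.

Nb-95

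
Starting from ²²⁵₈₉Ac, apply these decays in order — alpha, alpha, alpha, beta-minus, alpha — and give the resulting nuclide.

Start: (A, Z) = (225, 89).
After α: (221, 87).
After α: (217, 85).
After α: (213, 83).
After β⁻: (213, 84).
After α: (209, 82).
Z = 82 is lead.

Pb-209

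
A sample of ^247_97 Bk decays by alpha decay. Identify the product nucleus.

Alpha decay: mass number changes by -4, atomic number by -2.
A: 247 − 4 = 243; Z: 97 − 2 = 95.
Z = 95 is americium, so the daughter is ^243_95 Am.

Am-243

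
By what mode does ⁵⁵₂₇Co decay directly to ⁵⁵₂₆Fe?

beta-plus decay or electron capture

ΔA = 55 − 55 = 0; ΔZ = 26 − 27 = -1.
A is unchanged and Z drops by 1 — a proton has become a neutron (β⁺ emission or electron capture).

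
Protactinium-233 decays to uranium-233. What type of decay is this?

beta-minus decay

ΔA = 233 − 233 = 0; ΔZ = 92 − 91 = +1.
A is unchanged and Z rises by 1 — a neutron has become a proton (β⁻ decay).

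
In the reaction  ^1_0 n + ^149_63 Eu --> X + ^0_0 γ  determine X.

Conserve mass number: 1 + 149 = A + 0, so A = 150.
Conserve atomic number: 0 + 63 = Z + 0, so Z = 63.
Z = 63 is europium, so the species is ^150_63 Eu.

Eu-150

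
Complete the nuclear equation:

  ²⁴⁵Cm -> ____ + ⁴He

Conserve mass number: 245 = A + 4, so A = 241.
Conserve atomic number: 96 = Z + 2, so Z = 94.
Z = 94 is plutonium, so the species is ²⁴¹Pu.

Pu-241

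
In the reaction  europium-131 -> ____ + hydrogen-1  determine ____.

Conserve mass number: 131 = A + 1, so A = 130.
Conserve atomic number: 63 = Z + 1, so Z = 62.
Z = 62 is samarium, so the species is samarium-130.

Sm-130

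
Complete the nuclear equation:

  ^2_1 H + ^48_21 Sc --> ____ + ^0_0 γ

Ti-50

Conserve mass number: 2 + 48 = A + 0, so A = 50.
Conserve atomic number: 1 + 21 = Z + 0, so Z = 22.
Z = 22 is titanium, so the species is ^50_22 Ti.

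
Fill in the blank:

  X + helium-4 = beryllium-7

He-3

Conserve mass number: A + 4 = 7, so A = 3.
Conserve atomic number: Z + 2 = 4, so Z = 2.
Z = 2 is helium, so the species is helium-3.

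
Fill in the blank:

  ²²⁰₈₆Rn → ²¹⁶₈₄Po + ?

Conserve mass number: 220 = 216 + A, so A = 4.
Conserve atomic number: 86 = 84 + Z, so Z = 2.
A = 4 and Z = 2 is ⁴₂He — an alpha particle.

alpha particle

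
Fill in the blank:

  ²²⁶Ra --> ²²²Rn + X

alpha particle

Conserve mass number: 226 = 222 + A, so A = 4.
Conserve atomic number: 88 = 86 + Z, so Z = 2.
A = 4 and Z = 2 is ⁴He — an alpha particle.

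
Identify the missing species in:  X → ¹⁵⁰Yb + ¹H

Conserve mass number: A = 150 + 1, so A = 151.
Conserve atomic number: Z = 70 + 1, so Z = 71.
Z = 71 is lutetium, so the species is ¹⁵¹Lu.

Lu-151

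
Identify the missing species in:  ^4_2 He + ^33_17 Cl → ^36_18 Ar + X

proton

Conserve mass number: 4 + 33 = 36 + A, so A = 1.
Conserve atomic number: 2 + 17 = 18 + Z, so Z = 1.
A = 1 and Z = 1 is ^1_1 H — a proton.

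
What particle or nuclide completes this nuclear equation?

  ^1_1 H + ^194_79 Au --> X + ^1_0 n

Hg-194

Conserve mass number: 1 + 194 = A + 1, so A = 194.
Conserve atomic number: 1 + 79 = Z + 0, so Z = 80.
Z = 80 is mercury, so the species is ^194_80 Hg.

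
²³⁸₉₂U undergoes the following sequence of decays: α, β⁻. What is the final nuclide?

Pa-234

Start: (A, Z) = (238, 92).
After α: (234, 90).
After β⁻: (234, 91).
Z = 91 is protactinium.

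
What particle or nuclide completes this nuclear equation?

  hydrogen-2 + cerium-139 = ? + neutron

Conserve mass number: 2 + 139 = A + 1, so A = 140.
Conserve atomic number: 1 + 58 = Z + 0, so Z = 59.
Z = 59 is praseodymium, so the species is praseodymium-140.

Pr-140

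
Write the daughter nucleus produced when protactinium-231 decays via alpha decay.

Alpha decay: mass number changes by -4, atomic number by -2.
A: 231 − 4 = 227; Z: 91 − 2 = 89.
Z = 89 is actinium, so the daughter is actinium-227.

Ac-227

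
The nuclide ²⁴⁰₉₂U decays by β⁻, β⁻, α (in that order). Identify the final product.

Start: (A, Z) = (240, 92).
After β⁻: (240, 93).
After β⁻: (240, 94).
After α: (236, 92).
Z = 92 is uranium.

U-236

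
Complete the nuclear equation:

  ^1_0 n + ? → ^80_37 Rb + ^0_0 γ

Rb-79

Conserve mass number: 1 + A = 80 + 0, so A = 79.
Conserve atomic number: 0 + Z = 37 + 0, so Z = 37.
Z = 37 is rubidium, so the species is ^79_37 Rb.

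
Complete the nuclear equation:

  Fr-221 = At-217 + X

Conserve mass number: 221 = 217 + A, so A = 4.
Conserve atomic number: 87 = 85 + Z, so Z = 2.
A = 4 and Z = 2 is He-4 — an alpha particle.

alpha particle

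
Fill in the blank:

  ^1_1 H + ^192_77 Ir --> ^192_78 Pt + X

Conserve mass number: 1 + 192 = 192 + A, so A = 1.
Conserve atomic number: 1 + 77 = 78 + Z, so Z = 0.
A = 1 and Z = 0 is ^1_0 n — a neutron.

neutron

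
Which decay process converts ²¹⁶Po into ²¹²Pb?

alpha decay

ΔA = 212 − 216 = -4; ΔZ = 82 − 84 = -2.
A drops by 4 and Z drops by 2 — the signature of alpha emission.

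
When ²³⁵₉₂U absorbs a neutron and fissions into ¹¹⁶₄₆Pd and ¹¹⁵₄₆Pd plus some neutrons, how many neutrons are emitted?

5

Conserve mass number: 236 = 116 + 115 + k, so k = 236 − 231 = 5.
Check atomic number: 92 = 46 + 46 + 0 = 92. ✓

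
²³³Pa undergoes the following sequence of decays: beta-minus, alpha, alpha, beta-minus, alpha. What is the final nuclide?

Fr-221

Start: (A, Z) = (233, 91).
After β⁻: (233, 92).
After α: (229, 90).
After α: (225, 88).
After β⁻: (225, 89).
After α: (221, 87).
Z = 87 is francium.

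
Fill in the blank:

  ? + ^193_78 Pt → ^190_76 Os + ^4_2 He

Conserve mass number: A + 193 = 190 + 4, so A = 1.
Conserve atomic number: Z + 78 = 76 + 2, so Z = 0.
A = 1 and Z = 0 is ^1_0 n — a neutron.

neutron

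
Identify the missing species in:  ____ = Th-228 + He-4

U-232

Conserve mass number: A = 228 + 4, so A = 232.
Conserve atomic number: Z = 90 + 2, so Z = 92.
Z = 92 is uranium, so the species is U-232.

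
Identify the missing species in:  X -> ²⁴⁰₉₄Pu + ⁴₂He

Conserve mass number: A = 240 + 4, so A = 244.
Conserve atomic number: Z = 94 + 2, so Z = 96.
Z = 96 is curium, so the species is ²⁴⁴₉₆Cm.

Cm-244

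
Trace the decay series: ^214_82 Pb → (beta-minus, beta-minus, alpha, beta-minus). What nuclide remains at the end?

Start: (A, Z) = (214, 82).
After β⁻: (214, 83).
After β⁻: (214, 84).
After α: (210, 82).
After β⁻: (210, 83).
Z = 83 is bismuth.

Bi-210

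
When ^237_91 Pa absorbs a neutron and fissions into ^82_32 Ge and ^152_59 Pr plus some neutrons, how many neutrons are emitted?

4

Conserve mass number: 238 = 82 + 152 + k, so k = 238 − 234 = 4.
Check atomic number: 91 = 32 + 59 + 0 = 91. ✓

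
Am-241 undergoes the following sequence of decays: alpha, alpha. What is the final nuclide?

Start: (A, Z) = (241, 95).
After α: (237, 93).
After α: (233, 91).
Z = 91 is protactinium.

Pa-233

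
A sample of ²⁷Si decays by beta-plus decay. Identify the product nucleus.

Al-27

Beta-plus decay: mass number changes by +0, atomic number by -1.
A: 27 = 27; Z: 14 − 1 = 13.
Z = 13 is aluminium, so the daughter is ²⁷Al.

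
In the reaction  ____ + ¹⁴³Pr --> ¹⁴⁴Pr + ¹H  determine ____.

deuteron

Conserve mass number: A + 143 = 144 + 1, so A = 2.
Conserve atomic number: Z + 59 = 59 + 1, so Z = 1.
A = 2 and Z = 1 is ²H — a deuteron.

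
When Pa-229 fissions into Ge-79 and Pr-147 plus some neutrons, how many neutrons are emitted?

Conserve mass number: 229 = 79 + 147 + k, so k = 229 − 226 = 3.
Check atomic number: 91 = 32 + 59 + 0 = 91. ✓

3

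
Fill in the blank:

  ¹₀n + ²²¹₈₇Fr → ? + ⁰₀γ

Conserve mass number: 1 + 221 = A + 0, so A = 222.
Conserve atomic number: 0 + 87 = Z + 0, so Z = 87.
Z = 87 is francium, so the species is ²²²₈₇Fr.

Fr-222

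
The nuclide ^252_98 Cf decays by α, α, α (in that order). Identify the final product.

U-240

Start: (A, Z) = (252, 98).
After α: (248, 96).
After α: (244, 94).
After α: (240, 92).
Z = 92 is uranium.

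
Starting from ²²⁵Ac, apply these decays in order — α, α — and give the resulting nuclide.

At-217

Start: (A, Z) = (225, 89).
After α: (221, 87).
After α: (217, 85).
Z = 85 is astatine.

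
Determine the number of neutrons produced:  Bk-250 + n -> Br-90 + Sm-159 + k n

Conserve mass number: 251 = 90 + 159 + k, so k = 251 − 249 = 2.
Check atomic number: 97 = 35 + 62 + 0 = 97. ✓

2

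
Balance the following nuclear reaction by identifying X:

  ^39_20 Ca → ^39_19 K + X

positron

Conserve mass number: 39 = 39 + A, so A = 0.
Conserve atomic number: 20 = 19 + Z, so Z = 1.
A = 0 and Z = 1 is ^0_1 e — a positron.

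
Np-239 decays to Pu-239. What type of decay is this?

beta-minus decay

ΔA = 239 − 239 = 0; ΔZ = 94 − 93 = +1.
A is unchanged and Z rises by 1 — a neutron has become a proton (β⁻ decay).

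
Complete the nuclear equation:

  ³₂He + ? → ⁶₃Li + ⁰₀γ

Conserve mass number: 3 + A = 6 + 0, so A = 3.
Conserve atomic number: 2 + Z = 3 + 0, so Z = 1.
A = 3 and Z = 1 is ³₁H — a triton.

triton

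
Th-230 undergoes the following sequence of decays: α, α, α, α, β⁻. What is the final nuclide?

Start: (A, Z) = (230, 90).
After α: (226, 88).
After α: (222, 86).
After α: (218, 84).
After α: (214, 82).
After β⁻: (214, 83).
Z = 83 is bismuth.

Bi-214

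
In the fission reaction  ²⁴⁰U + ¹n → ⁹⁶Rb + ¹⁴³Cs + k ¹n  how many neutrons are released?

2

Conserve mass number: 241 = 96 + 143 + k, so k = 241 − 239 = 2.
Check atomic number: 92 = 37 + 55 + 0 = 92. ✓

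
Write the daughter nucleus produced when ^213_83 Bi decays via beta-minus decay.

Beta-minus decay: mass number changes by +0, atomic number by +1.
A: 213 = 213; Z: 83 + 1 = 84.
Z = 84 is polonium, so the daughter is ^213_84 Po.

Po-213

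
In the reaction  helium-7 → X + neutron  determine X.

Conserve mass number: 7 = A + 1, so A = 6.
Conserve atomic number: 2 = Z + 0, so Z = 2.
Z = 2 is helium, so the species is helium-6.

He-6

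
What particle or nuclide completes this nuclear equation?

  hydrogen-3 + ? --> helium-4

Conserve mass number: 3 + A = 4, so A = 1.
Conserve atomic number: 1 + Z = 2, so Z = 1.
A = 1 and Z = 1 is hydrogen-1 — a proton.

proton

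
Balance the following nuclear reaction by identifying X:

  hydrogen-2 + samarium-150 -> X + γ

Conserve mass number: 2 + 150 = A + 0, so A = 152.
Conserve atomic number: 1 + 62 = Z + 0, so Z = 63.
Z = 63 is europium, so the species is europium-152.

Eu-152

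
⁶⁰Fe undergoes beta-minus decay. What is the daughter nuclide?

Beta-minus decay: mass number changes by +0, atomic number by +1.
A: 60 = 60; Z: 26 + 1 = 27.
Z = 27 is cobalt, so the daughter is ⁶⁰Co.

Co-60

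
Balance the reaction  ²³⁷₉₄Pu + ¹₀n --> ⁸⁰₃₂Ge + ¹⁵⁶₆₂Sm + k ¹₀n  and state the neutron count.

Conserve mass number: 238 = 80 + 156 + k, so k = 238 − 236 = 2.
Check atomic number: 94 = 32 + 62 + 0 = 94. ✓

2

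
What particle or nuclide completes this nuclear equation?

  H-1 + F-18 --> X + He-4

Conserve mass number: 1 + 18 = A + 4, so A = 15.
Conserve atomic number: 1 + 9 = Z + 2, so Z = 8.
Z = 8 is oxygen, so the species is O-15.

O-15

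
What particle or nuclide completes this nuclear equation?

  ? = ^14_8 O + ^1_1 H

Conserve mass number: A = 14 + 1, so A = 15.
Conserve atomic number: Z = 8 + 1, so Z = 9.
Z = 9 is fluorine, so the species is ^15_9 F.

F-15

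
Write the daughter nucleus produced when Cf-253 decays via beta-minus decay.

Beta-minus decay: mass number changes by +0, atomic number by +1.
A: 253 = 253; Z: 98 + 1 = 99.
Z = 99 is einsteinium, so the daughter is Es-253.

Es-253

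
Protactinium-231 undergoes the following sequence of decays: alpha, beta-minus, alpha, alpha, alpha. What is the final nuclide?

Po-215

Start: (A, Z) = (231, 91).
After α: (227, 89).
After β⁻: (227, 90).
After α: (223, 88).
After α: (219, 86).
After α: (215, 84).
Z = 84 is polonium.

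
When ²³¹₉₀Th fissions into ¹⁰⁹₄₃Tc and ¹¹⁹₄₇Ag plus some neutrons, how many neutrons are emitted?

Conserve mass number: 231 = 109 + 119 + k, so k = 231 − 228 = 3.
Check atomic number: 90 = 43 + 47 + 0 = 90. ✓

3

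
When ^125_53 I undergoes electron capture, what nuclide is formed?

Electron capture: mass number changes by +0, atomic number by -1.
A: 125 = 125; Z: 53 − 1 = 52.
Z = 52 is tellurium, so the daughter is ^125_52 Te.

Te-125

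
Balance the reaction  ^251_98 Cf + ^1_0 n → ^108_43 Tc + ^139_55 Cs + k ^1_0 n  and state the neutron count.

Conserve mass number: 252 = 108 + 139 + k, so k = 252 − 247 = 5.
Check atomic number: 98 = 43 + 55 + 0 = 98. ✓

5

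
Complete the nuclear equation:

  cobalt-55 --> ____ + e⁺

Conserve mass number: 55 = A + 0, so A = 55.
Conserve atomic number: 27 = Z + 1, so Z = 26.
Z = 26 is iron, so the species is iron-55.

Fe-55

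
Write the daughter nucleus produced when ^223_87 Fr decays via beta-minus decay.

Ra-223

Beta-minus decay: mass number changes by +0, atomic number by +1.
A: 223 = 223; Z: 87 + 1 = 88.
Z = 88 is radium, so the daughter is ^223_88 Ra.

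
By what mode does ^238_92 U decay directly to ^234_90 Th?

ΔA = 234 − 238 = -4; ΔZ = 90 − 92 = -2.
A drops by 4 and Z drops by 2 — the signature of alpha emission.

alpha decay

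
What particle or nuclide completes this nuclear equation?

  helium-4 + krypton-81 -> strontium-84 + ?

neutron

Conserve mass number: 4 + 81 = 84 + A, so A = 1.
Conserve atomic number: 2 + 36 = 38 + Z, so Z = 0.
A = 1 and Z = 0 is neutron — a neutron.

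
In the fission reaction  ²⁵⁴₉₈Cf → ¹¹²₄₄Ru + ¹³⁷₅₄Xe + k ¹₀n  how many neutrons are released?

Conserve mass number: 254 = 112 + 137 + k, so k = 254 − 249 = 5.
Check atomic number: 98 = 44 + 54 + 0 = 98. ✓

5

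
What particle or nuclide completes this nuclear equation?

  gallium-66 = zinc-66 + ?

Conserve mass number: 66 = 66 + A, so A = 0.
Conserve atomic number: 31 = 30 + Z, so Z = 1.
A = 0 and Z = 1 is e⁺ — a positron.

positron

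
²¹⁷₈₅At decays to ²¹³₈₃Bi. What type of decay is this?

ΔA = 213 − 217 = -4; ΔZ = 83 − 85 = -2.
A drops by 4 and Z drops by 2 — the signature of alpha emission.

alpha decay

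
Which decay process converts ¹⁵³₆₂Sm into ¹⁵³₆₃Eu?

beta-minus decay

ΔA = 153 − 153 = 0; ΔZ = 63 − 62 = +1.
A is unchanged and Z rises by 1 — a neutron has become a proton (β⁻ decay).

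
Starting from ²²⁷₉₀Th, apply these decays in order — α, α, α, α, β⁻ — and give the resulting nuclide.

Bi-211

Start: (A, Z) = (227, 90).
After α: (223, 88).
After α: (219, 86).
After α: (215, 84).
After α: (211, 82).
After β⁻: (211, 83).
Z = 83 is bismuth.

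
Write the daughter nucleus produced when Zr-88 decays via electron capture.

Y-88

Electron capture: mass number changes by +0, atomic number by -1.
A: 88 = 88; Z: 40 − 1 = 39.
Z = 39 is yttrium, so the daughter is Y-88.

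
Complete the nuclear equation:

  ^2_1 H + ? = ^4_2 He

deuteron

Conserve mass number: 2 + A = 4, so A = 2.
Conserve atomic number: 1 + Z = 2, so Z = 1.
A = 2 and Z = 1 is ^2_1 H — a deuteron.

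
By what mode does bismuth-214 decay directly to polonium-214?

ΔA = 214 − 214 = 0; ΔZ = 84 − 83 = +1.
A is unchanged and Z rises by 1 — a neutron has become a proton (β⁻ decay).

beta-minus decay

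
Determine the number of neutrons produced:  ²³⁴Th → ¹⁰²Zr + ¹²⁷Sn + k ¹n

5

Conserve mass number: 234 = 102 + 127 + k, so k = 234 − 229 = 5.
Check atomic number: 90 = 40 + 50 + 0 = 90. ✓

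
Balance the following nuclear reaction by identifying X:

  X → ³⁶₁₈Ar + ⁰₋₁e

Cl-36

Conserve mass number: A = 36 + 0, so A = 36.
Conserve atomic number: Z = 18 − 1, so Z = 17.
Z = 17 is chlorine, so the species is ³⁶₁₇Cl.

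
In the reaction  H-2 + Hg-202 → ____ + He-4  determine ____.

Conserve mass number: 2 + 202 = A + 4, so A = 200.
Conserve atomic number: 1 + 80 = Z + 2, so Z = 79.
Z = 79 is gold, so the species is Au-200.

Au-200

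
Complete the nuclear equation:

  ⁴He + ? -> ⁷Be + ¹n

alpha particle

Conserve mass number: 4 + A = 7 + 1, so A = 4.
Conserve atomic number: 2 + Z = 4 + 0, so Z = 2.
A = 4 and Z = 2 is ⁴He — an alpha particle.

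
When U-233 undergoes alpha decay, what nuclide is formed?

Alpha decay: mass number changes by -4, atomic number by -2.
A: 233 − 4 = 229; Z: 92 − 2 = 90.
Z = 90 is thorium, so the daughter is Th-229.

Th-229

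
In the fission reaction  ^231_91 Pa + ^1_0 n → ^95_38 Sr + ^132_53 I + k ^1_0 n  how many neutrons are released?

Conserve mass number: 232 = 95 + 132 + k, so k = 232 − 227 = 5.
Check atomic number: 91 = 38 + 53 + 0 = 91. ✓

5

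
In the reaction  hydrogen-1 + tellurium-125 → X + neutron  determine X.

Conserve mass number: 1 + 125 = A + 1, so A = 125.
Conserve atomic number: 1 + 52 = Z + 0, so Z = 53.
Z = 53 is iodine, so the species is iodine-125.

I-125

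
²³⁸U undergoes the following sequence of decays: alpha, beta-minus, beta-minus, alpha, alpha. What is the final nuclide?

Ra-226

Start: (A, Z) = (238, 92).
After α: (234, 90).
After β⁻: (234, 91).
After β⁻: (234, 92).
After α: (230, 90).
After α: (226, 88).
Z = 88 is radium.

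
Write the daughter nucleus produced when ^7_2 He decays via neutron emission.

He-6

Neutron emission: mass number changes by -1, atomic number by +0.
A: 7 − 1 = 6; Z: 2 = 2.
Z = 2 is helium, so the daughter is ^6_2 He.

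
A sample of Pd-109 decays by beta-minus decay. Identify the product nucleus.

Ag-109

Beta-minus decay: mass number changes by +0, atomic number by +1.
A: 109 = 109; Z: 46 + 1 = 47.
Z = 47 is silver, so the daughter is Ag-109.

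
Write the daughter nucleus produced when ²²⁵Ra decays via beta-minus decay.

Beta-minus decay: mass number changes by +0, atomic number by +1.
A: 225 = 225; Z: 88 + 1 = 89.
Z = 89 is actinium, so the daughter is ²²⁵Ac.

Ac-225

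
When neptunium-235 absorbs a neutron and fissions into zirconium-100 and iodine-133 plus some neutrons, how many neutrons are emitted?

Conserve mass number: 236 = 100 + 133 + k, so k = 236 − 233 = 3.
Check atomic number: 93 = 40 + 53 + 0 = 93. ✓

3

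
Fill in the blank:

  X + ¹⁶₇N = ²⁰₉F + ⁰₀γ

Conserve mass number: A + 16 = 20 + 0, so A = 4.
Conserve atomic number: Z + 7 = 9 + 0, so Z = 2.
A = 4 and Z = 2 is ⁴₂He — an alpha particle.

alpha particle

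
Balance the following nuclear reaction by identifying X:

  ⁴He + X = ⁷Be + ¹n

alpha particle

Conserve mass number: 4 + A = 7 + 1, so A = 4.
Conserve atomic number: 2 + Z = 4 + 0, so Z = 2.
A = 4 and Z = 2 is ⁴He — an alpha particle.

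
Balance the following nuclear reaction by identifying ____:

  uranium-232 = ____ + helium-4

Th-228

Conserve mass number: 232 = A + 4, so A = 228.
Conserve atomic number: 92 = Z + 2, so Z = 90.
Z = 90 is thorium, so the species is thorium-228.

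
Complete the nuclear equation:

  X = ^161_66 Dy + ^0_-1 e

Conserve mass number: A = 161 + 0, so A = 161.
Conserve atomic number: Z = 66 − 1, so Z = 65.
Z = 65 is terbium, so the species is ^161_65 Tb.

Tb-161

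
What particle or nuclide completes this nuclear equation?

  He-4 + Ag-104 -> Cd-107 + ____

proton

Conserve mass number: 4 + 104 = 107 + A, so A = 1.
Conserve atomic number: 2 + 47 = 48 + Z, so Z = 1.
A = 1 and Z = 1 is H-1 — a proton.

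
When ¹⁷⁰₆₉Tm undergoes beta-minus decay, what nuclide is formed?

Yb-170

Beta-minus decay: mass number changes by +0, atomic number by +1.
A: 170 = 170; Z: 69 + 1 = 70.
Z = 70 is ytterbium, so the daughter is ¹⁷⁰₇₀Yb.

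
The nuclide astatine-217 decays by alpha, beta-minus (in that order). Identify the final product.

Po-213

Start: (A, Z) = (217, 85).
After α: (213, 83).
After β⁻: (213, 84).
Z = 84 is polonium.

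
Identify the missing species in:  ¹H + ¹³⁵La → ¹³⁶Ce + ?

gamma ray

Conserve mass number: 1 + 135 = 136 + A, so A = 0.
Conserve atomic number: 1 + 57 = 58 + Z, so Z = 0.
A = 0 and Z = 0 is γ — a gamma ray.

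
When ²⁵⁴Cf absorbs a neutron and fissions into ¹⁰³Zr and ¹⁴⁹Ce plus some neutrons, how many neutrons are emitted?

3

Conserve mass number: 255 = 103 + 149 + k, so k = 255 − 252 = 3.
Check atomic number: 98 = 40 + 58 + 0 = 98. ✓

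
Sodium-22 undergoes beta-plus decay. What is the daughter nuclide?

Ne-22

Beta-plus decay: mass number changes by +0, atomic number by -1.
A: 22 = 22; Z: 11 − 1 = 10.
Z = 10 is neon, so the daughter is neon-22.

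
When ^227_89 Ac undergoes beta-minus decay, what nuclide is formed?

Beta-minus decay: mass number changes by +0, atomic number by +1.
A: 227 = 227; Z: 89 + 1 = 90.
Z = 90 is thorium, so the daughter is ^227_90 Th.

Th-227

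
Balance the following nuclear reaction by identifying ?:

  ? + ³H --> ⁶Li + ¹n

alpha particle

Conserve mass number: A + 3 = 6 + 1, so A = 4.
Conserve atomic number: Z + 1 = 3 + 0, so Z = 2.
A = 4 and Z = 2 is ⁴He — an alpha particle.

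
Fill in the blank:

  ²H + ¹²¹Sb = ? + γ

Conserve mass number: 2 + 121 = A + 0, so A = 123.
Conserve atomic number: 1 + 51 = Z + 0, so Z = 52.
Z = 52 is tellurium, so the species is ¹²³Te.

Te-123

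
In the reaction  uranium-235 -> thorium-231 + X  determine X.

alpha particle

Conserve mass number: 235 = 231 + A, so A = 4.
Conserve atomic number: 92 = 90 + Z, so Z = 2.
A = 4 and Z = 2 is helium-4 — an alpha particle.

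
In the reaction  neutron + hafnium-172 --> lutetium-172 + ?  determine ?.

proton

Conserve mass number: 1 + 172 = 172 + A, so A = 1.
Conserve atomic number: 0 + 72 = 71 + Z, so Z = 1.
A = 1 and Z = 1 is hydrogen-1 — a proton.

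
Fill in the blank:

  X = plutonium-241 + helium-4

Conserve mass number: A = 241 + 4, so A = 245.
Conserve atomic number: Z = 94 + 2, so Z = 96.
Z = 96 is curium, so the species is curium-245.

Cm-245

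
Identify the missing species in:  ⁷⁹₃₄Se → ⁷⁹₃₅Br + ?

beta-minus particle

Conserve mass number: 79 = 79 + A, so A = 0.
Conserve atomic number: 34 = 35 + Z, so Z = -1.
A = 0 and Z = -1 is ⁰₋₁e — a beta-minus particle.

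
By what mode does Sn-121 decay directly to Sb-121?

beta-minus decay

ΔA = 121 − 121 = 0; ΔZ = 51 − 50 = +1.
A is unchanged and Z rises by 1 — a neutron has become a proton (β⁻ decay).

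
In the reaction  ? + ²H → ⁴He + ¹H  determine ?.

Conserve mass number: A + 2 = 4 + 1, so A = 3.
Conserve atomic number: Z + 1 = 2 + 1, so Z = 2.
Z = 2 is helium, so the species is ³He.

He-3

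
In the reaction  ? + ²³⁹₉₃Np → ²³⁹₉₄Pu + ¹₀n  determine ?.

Conserve mass number: A + 239 = 239 + 1, so A = 1.
Conserve atomic number: Z + 93 = 94 + 0, so Z = 1.
A = 1 and Z = 1 is ¹₁H — a proton.

proton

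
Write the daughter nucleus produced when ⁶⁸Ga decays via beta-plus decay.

Zn-68

Beta-plus decay: mass number changes by +0, atomic number by -1.
A: 68 = 68; Z: 31 − 1 = 30.
Z = 30 is zinc, so the daughter is ⁶⁸Zn.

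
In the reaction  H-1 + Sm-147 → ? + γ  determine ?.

Conserve mass number: 1 + 147 = A + 0, so A = 148.
Conserve atomic number: 1 + 62 = Z + 0, so Z = 63.
Z = 63 is europium, so the species is Eu-148.

Eu-148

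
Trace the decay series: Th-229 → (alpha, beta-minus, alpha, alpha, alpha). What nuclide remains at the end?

Bi-213

Start: (A, Z) = (229, 90).
After α: (225, 88).
After β⁻: (225, 89).
After α: (221, 87).
After α: (217, 85).
After α: (213, 83).
Z = 83 is bismuth.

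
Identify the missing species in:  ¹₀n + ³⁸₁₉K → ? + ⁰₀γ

Conserve mass number: 1 + 38 = A + 0, so A = 39.
Conserve atomic number: 0 + 19 = Z + 0, so Z = 19.
Z = 19 is potassium, so the species is ³⁹₁₉K.

K-39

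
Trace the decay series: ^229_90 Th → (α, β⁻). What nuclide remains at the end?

Start: (A, Z) = (229, 90).
After α: (225, 88).
After β⁻: (225, 89).
Z = 89 is actinium.

Ac-225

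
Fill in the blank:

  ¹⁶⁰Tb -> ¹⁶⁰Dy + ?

beta-minus particle

Conserve mass number: 160 = 160 + A, so A = 0.
Conserve atomic number: 65 = 66 + Z, so Z = -1.
A = 0 and Z = -1 is e⁻ — a beta-minus particle.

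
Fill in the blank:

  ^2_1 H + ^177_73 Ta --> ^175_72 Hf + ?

Conserve mass number: 2 + 177 = 175 + A, so A = 4.
Conserve atomic number: 1 + 73 = 72 + Z, so Z = 2.
A = 4 and Z = 2 is ^4_2 He — an alpha particle.

alpha particle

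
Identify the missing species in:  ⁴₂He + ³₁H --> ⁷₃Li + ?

Conserve mass number: 4 + 3 = 7 + A, so A = 0.
Conserve atomic number: 2 + 1 = 3 + Z, so Z = 0.
A = 0 and Z = 0 is ⁰₀γ — a gamma ray.

gamma ray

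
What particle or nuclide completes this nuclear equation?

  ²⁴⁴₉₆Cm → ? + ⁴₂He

Pu-240

Conserve mass number: 244 = A + 4, so A = 240.
Conserve atomic number: 96 = Z + 2, so Z = 94.
Z = 94 is plutonium, so the species is ²⁴⁰₉₄Pu.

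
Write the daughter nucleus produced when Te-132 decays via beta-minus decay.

Beta-minus decay: mass number changes by +0, atomic number by +1.
A: 132 = 132; Z: 52 + 1 = 53.
Z = 53 is iodine, so the daughter is I-132.

I-132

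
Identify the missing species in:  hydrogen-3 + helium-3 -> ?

Li-6

Conserve mass number: 3 + 3 = A, so A = 6.
Conserve atomic number: 1 + 2 = Z, so Z = 3.
Z = 3 is lithium, so the species is lithium-6.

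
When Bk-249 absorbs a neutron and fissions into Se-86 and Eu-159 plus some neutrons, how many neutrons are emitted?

5

Conserve mass number: 250 = 86 + 159 + k, so k = 250 − 245 = 5.
Check atomic number: 97 = 34 + 63 + 0 = 97. ✓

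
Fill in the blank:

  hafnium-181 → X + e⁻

Ta-181

Conserve mass number: 181 = A + 0, so A = 181.
Conserve atomic number: 72 = Z − 1, so Z = 73.
Z = 73 is tantalum, so the species is tantalum-181.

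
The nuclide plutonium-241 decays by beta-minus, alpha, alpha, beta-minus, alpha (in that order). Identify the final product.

Start: (A, Z) = (241, 94).
After β⁻: (241, 95).
After α: (237, 93).
After α: (233, 91).
After β⁻: (233, 92).
After α: (229, 90).
Z = 90 is thorium.

Th-229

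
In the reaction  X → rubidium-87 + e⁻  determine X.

Conserve mass number: A = 87 + 0, so A = 87.
Conserve atomic number: Z = 37 − 1, so Z = 36.
Z = 36 is krypton, so the species is krypton-87.

Kr-87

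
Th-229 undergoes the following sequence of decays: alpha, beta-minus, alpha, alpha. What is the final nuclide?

At-217

Start: (A, Z) = (229, 90).
After α: (225, 88).
After β⁻: (225, 89).
After α: (221, 87).
After α: (217, 85).
Z = 85 is astatine.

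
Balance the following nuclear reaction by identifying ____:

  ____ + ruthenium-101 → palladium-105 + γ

Conserve mass number: A + 101 = 105 + 0, so A = 4.
Conserve atomic number: Z + 44 = 46 + 0, so Z = 2.
A = 4 and Z = 2 is helium-4 — an alpha particle.

alpha particle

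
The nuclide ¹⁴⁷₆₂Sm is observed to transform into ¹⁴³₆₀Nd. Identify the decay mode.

ΔA = 143 − 147 = -4; ΔZ = 60 − 62 = -2.
A drops by 4 and Z drops by 2 — the signature of alpha emission.

alpha decay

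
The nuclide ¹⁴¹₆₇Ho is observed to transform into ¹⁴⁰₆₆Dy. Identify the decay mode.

ΔA = 140 − 141 = -1; ΔZ = 66 − 67 = -1.
A drops by 1 and Z drops by 1 — a proton was emitted.

proton emission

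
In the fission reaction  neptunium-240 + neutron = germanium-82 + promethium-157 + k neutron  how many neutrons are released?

Conserve mass number: 241 = 82 + 157 + k, so k = 241 − 239 = 2.
Check atomic number: 93 = 32 + 61 + 0 = 93. ✓

2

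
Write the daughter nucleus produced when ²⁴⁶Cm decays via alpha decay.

Alpha decay: mass number changes by -4, atomic number by -2.
A: 246 − 4 = 242; Z: 96 − 2 = 94.
Z = 94 is plutonium, so the daughter is ²⁴²Pu.

Pu-242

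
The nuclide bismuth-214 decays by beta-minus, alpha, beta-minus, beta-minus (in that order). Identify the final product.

Start: (A, Z) = (214, 83).
After β⁻: (214, 84).
After α: (210, 82).
After β⁻: (210, 83).
After β⁻: (210, 84).
Z = 84 is polonium.

Po-210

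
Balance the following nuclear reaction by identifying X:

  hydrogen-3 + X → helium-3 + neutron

Conserve mass number: 3 + A = 3 + 1, so A = 1.
Conserve atomic number: 1 + Z = 2 + 0, so Z = 1.
A = 1 and Z = 1 is hydrogen-1 — a proton.

proton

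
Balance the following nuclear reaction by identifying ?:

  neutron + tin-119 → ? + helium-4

Conserve mass number: 1 + 119 = A + 4, so A = 116.
Conserve atomic number: 0 + 50 = Z + 2, so Z = 48.
Z = 48 is cadmium, so the species is cadmium-116.

Cd-116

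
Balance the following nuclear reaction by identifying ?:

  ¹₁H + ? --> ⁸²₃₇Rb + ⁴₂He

Sr-85

Conserve mass number: 1 + A = 82 + 4, so A = 85.
Conserve atomic number: 1 + Z = 37 + 2, so Z = 38.
Z = 38 is strontium, so the species is ⁸⁵₃₈Sr.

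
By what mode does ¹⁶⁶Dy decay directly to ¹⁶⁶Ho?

ΔA = 166 − 166 = 0; ΔZ = 67 − 66 = +1.
A is unchanged and Z rises by 1 — a neutron has become a proton (β⁻ decay).

beta-minus decay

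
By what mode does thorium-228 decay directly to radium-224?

ΔA = 224 − 228 = -4; ΔZ = 88 − 90 = -2.
A drops by 4 and Z drops by 2 — the signature of alpha emission.

alpha decay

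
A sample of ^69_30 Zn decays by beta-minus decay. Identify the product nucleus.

Beta-minus decay: mass number changes by +0, atomic number by +1.
A: 69 = 69; Z: 30 + 1 = 31.
Z = 31 is gallium, so the daughter is ^69_31 Ga.

Ga-69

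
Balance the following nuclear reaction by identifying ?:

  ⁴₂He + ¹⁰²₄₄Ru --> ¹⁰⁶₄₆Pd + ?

Conserve mass number: 4 + 102 = 106 + A, so A = 0.
Conserve atomic number: 2 + 44 = 46 + Z, so Z = 0.
A = 0 and Z = 0 is ⁰₀γ — a gamma ray.

gamma ray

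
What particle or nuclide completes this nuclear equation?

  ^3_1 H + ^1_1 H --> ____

Conserve mass number: 3 + 1 = A, so A = 4.
Conserve atomic number: 1 + 1 = Z, so Z = 2.
A = 4 and Z = 2 is ^4_2 He — an alpha particle.

He-4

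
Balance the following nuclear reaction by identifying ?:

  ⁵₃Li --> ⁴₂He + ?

proton

Conserve mass number: 5 = 4 + A, so A = 1.
Conserve atomic number: 3 = 2 + Z, so Z = 1.
A = 1 and Z = 1 is ¹₁H — a proton.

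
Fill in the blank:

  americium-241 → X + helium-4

Np-237

Conserve mass number: 241 = A + 4, so A = 237.
Conserve atomic number: 95 = Z + 2, so Z = 93.
Z = 93 is neptunium, so the species is neptunium-237.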